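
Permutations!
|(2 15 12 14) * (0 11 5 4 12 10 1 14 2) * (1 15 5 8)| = 20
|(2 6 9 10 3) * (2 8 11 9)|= 10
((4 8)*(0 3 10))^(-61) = (0 10 3)(4 8)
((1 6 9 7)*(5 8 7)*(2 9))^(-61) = (1 2 5 7 6 9 8)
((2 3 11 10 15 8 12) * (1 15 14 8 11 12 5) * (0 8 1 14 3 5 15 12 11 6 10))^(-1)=(0 11 3 10 6 15 8)(1 14 5 2 12)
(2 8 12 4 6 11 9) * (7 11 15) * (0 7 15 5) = (15)(0 7 11 9 2 8 12 4 6 5) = [7, 1, 8, 3, 6, 0, 5, 11, 12, 2, 10, 9, 4, 13, 14, 15]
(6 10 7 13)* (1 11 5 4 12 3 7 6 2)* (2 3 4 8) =[0, 11, 1, 7, 12, 8, 10, 13, 2, 9, 6, 5, 4, 3] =(1 11 5 8 2)(3 7 13)(4 12)(6 10)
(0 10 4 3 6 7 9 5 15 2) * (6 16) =[10, 1, 0, 16, 3, 15, 7, 9, 8, 5, 4, 11, 12, 13, 14, 2, 6] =(0 10 4 3 16 6 7 9 5 15 2)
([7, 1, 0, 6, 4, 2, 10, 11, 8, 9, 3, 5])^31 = (0 7 11 5 2)(3 6 10)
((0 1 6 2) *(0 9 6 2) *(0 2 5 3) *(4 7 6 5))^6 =((0 1 4 7 6 2 9 5 3))^6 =(0 9 7)(1 5 6)(2 4 3)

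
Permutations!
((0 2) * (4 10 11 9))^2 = ((0 2)(4 10 11 9))^2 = (4 11)(9 10)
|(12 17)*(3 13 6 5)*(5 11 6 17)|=|(3 13 17 12 5)(6 11)|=10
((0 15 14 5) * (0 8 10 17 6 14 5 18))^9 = ((0 15 5 8 10 17 6 14 18))^9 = (18)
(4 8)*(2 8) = (2 8 4) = [0, 1, 8, 3, 2, 5, 6, 7, 4]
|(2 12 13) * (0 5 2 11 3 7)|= |(0 5 2 12 13 11 3 7)|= 8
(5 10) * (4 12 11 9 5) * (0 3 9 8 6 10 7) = [3, 1, 2, 9, 12, 7, 10, 0, 6, 5, 4, 8, 11] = (0 3 9 5 7)(4 12 11 8 6 10)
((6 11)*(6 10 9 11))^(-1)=((9 11 10))^(-1)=(9 10 11)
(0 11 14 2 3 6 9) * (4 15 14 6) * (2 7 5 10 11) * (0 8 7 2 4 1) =[4, 0, 3, 1, 15, 10, 9, 5, 7, 8, 11, 6, 12, 13, 2, 14] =(0 4 15 14 2 3 1)(5 10 11 6 9 8 7)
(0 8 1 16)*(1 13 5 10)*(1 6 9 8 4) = (0 4 1 16)(5 10 6 9 8 13) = [4, 16, 2, 3, 1, 10, 9, 7, 13, 8, 6, 11, 12, 5, 14, 15, 0]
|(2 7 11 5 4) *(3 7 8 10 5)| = 15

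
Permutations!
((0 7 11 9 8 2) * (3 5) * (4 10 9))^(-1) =(0 2 8 9 10 4 11 7)(3 5)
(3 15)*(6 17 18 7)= [0, 1, 2, 15, 4, 5, 17, 6, 8, 9, 10, 11, 12, 13, 14, 3, 16, 18, 7]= (3 15)(6 17 18 7)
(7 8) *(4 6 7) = (4 6 7 8) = [0, 1, 2, 3, 6, 5, 7, 8, 4]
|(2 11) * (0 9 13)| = 6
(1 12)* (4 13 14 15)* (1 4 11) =(1 12 4 13 14 15 11) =[0, 12, 2, 3, 13, 5, 6, 7, 8, 9, 10, 1, 4, 14, 15, 11]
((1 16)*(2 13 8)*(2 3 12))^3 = ((1 16)(2 13 8 3 12))^3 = (1 16)(2 3 13 12 8)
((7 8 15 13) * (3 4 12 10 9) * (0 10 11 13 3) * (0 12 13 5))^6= (15)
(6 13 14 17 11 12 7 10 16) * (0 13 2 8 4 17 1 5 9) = [13, 5, 8, 3, 17, 9, 2, 10, 4, 0, 16, 12, 7, 14, 1, 15, 6, 11] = (0 13 14 1 5 9)(2 8 4 17 11 12 7 10 16 6)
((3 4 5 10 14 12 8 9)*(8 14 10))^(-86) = (14)(3 9 8 5 4) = ((3 4 5 8 9)(12 14))^(-86)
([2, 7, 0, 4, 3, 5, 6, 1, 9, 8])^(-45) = [2, 7, 0, 4, 3, 5, 6, 1, 9, 8]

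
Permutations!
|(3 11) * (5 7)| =2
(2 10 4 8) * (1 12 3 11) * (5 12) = (1 5 12 3 11)(2 10 4 8) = [0, 5, 10, 11, 8, 12, 6, 7, 2, 9, 4, 1, 3]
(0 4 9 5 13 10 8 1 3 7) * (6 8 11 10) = (0 4 9 5 13 6 8 1 3 7)(10 11) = [4, 3, 2, 7, 9, 13, 8, 0, 1, 5, 11, 10, 12, 6]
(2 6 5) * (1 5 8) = (1 5 2 6 8) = [0, 5, 6, 3, 4, 2, 8, 7, 1]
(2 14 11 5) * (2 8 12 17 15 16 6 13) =[0, 1, 14, 3, 4, 8, 13, 7, 12, 9, 10, 5, 17, 2, 11, 16, 6, 15] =(2 14 11 5 8 12 17 15 16 6 13)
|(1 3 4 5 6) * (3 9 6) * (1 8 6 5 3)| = |(1 9 5)(3 4)(6 8)| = 6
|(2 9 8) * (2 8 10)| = 3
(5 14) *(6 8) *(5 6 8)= (5 14 6)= [0, 1, 2, 3, 4, 14, 5, 7, 8, 9, 10, 11, 12, 13, 6]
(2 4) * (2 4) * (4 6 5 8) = (4 6 5 8) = [0, 1, 2, 3, 6, 8, 5, 7, 4]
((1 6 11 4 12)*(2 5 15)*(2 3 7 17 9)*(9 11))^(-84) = (17)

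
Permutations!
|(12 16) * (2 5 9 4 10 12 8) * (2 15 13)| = 10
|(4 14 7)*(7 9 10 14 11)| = |(4 11 7)(9 10 14)| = 3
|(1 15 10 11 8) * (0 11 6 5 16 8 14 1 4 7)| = |(0 11 14 1 15 10 6 5 16 8 4 7)| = 12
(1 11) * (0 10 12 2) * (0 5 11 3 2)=(0 10 12)(1 3 2 5 11)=[10, 3, 5, 2, 4, 11, 6, 7, 8, 9, 12, 1, 0]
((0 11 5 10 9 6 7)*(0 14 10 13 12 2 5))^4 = (6 9 10 14 7)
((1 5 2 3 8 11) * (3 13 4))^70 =(1 8 4 2)(3 13 5 11)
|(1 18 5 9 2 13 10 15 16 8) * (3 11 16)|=|(1 18 5 9 2 13 10 15 3 11 16 8)|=12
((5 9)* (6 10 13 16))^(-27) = (5 9)(6 10 13 16)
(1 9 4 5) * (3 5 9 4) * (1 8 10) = (1 4 9 3 5 8 10) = [0, 4, 2, 5, 9, 8, 6, 7, 10, 3, 1]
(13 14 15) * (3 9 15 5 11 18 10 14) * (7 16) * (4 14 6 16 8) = (3 9 15 13)(4 14 5 11 18 10 6 16 7 8) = [0, 1, 2, 9, 14, 11, 16, 8, 4, 15, 6, 18, 12, 3, 5, 13, 7, 17, 10]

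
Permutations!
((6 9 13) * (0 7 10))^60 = ((0 7 10)(6 9 13))^60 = (13)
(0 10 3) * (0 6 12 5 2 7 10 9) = [9, 1, 7, 6, 4, 2, 12, 10, 8, 0, 3, 11, 5] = (0 9)(2 7 10 3 6 12 5)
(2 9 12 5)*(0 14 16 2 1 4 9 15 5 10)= (0 14 16 2 15 5 1 4 9 12 10)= [14, 4, 15, 3, 9, 1, 6, 7, 8, 12, 0, 11, 10, 13, 16, 5, 2]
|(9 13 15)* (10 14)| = |(9 13 15)(10 14)| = 6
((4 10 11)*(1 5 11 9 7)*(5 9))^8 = (11)(1 7 9) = ((1 9 7)(4 10 5 11))^8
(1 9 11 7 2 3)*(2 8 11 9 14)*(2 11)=(1 14 11 7 8 2 3)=[0, 14, 3, 1, 4, 5, 6, 8, 2, 9, 10, 7, 12, 13, 11]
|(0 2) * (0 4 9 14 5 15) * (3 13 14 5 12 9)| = |(0 2 4 3 13 14 12 9 5 15)| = 10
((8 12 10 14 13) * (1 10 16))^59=((1 10 14 13 8 12 16))^59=(1 13 16 14 12 10 8)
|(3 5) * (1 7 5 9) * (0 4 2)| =15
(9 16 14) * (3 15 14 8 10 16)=(3 15 14 9)(8 10 16)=[0, 1, 2, 15, 4, 5, 6, 7, 10, 3, 16, 11, 12, 13, 9, 14, 8]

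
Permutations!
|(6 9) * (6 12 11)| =|(6 9 12 11)| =4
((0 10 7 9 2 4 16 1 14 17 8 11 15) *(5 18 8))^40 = (0 5 4)(1 7 8)(2 15 17)(9 11 14)(10 18 16)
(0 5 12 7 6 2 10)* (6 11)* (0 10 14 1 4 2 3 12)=[5, 4, 14, 12, 2, 0, 3, 11, 8, 9, 10, 6, 7, 13, 1]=(0 5)(1 4 2 14)(3 12 7 11 6)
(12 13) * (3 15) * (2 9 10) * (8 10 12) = (2 9 12 13 8 10)(3 15) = [0, 1, 9, 15, 4, 5, 6, 7, 10, 12, 2, 11, 13, 8, 14, 3]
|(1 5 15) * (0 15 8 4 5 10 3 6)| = |(0 15 1 10 3 6)(4 5 8)| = 6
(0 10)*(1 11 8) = (0 10)(1 11 8) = [10, 11, 2, 3, 4, 5, 6, 7, 1, 9, 0, 8]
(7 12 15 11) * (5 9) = (5 9)(7 12 15 11) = [0, 1, 2, 3, 4, 9, 6, 12, 8, 5, 10, 7, 15, 13, 14, 11]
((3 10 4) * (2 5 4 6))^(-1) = ((2 5 4 3 10 6))^(-1) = (2 6 10 3 4 5)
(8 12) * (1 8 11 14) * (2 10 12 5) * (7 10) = (1 8 5 2 7 10 12 11 14) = [0, 8, 7, 3, 4, 2, 6, 10, 5, 9, 12, 14, 11, 13, 1]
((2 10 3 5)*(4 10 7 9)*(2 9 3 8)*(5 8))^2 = (2 3)(4 5)(7 8)(9 10)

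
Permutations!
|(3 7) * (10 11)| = 2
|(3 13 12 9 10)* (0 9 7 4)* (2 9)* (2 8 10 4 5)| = 11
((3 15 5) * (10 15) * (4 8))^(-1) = ((3 10 15 5)(4 8))^(-1) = (3 5 15 10)(4 8)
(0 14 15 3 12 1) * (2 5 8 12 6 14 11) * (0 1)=(0 11 2 5 8 12)(3 6 14 15)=[11, 1, 5, 6, 4, 8, 14, 7, 12, 9, 10, 2, 0, 13, 15, 3]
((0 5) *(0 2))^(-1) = (0 2 5)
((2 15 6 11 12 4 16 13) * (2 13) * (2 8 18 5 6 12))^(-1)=((2 15 12 4 16 8 18 5 6 11))^(-1)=(2 11 6 5 18 8 16 4 12 15)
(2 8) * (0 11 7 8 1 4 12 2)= (0 11 7 8)(1 4 12 2)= [11, 4, 1, 3, 12, 5, 6, 8, 0, 9, 10, 7, 2]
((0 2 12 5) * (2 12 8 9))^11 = (0 5 12)(2 9 8)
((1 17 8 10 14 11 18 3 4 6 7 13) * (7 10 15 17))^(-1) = ((1 7 13)(3 4 6 10 14 11 18)(8 15 17))^(-1) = (1 13 7)(3 18 11 14 10 6 4)(8 17 15)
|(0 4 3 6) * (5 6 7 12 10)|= 8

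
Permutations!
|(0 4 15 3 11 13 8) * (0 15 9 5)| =20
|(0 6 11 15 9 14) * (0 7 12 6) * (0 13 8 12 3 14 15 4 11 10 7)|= 18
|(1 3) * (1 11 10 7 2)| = 6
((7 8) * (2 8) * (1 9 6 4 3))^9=((1 9 6 4 3)(2 8 7))^9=(1 3 4 6 9)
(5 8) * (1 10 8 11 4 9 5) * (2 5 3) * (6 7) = (1 10 8)(2 5 11 4 9 3)(6 7) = [0, 10, 5, 2, 9, 11, 7, 6, 1, 3, 8, 4]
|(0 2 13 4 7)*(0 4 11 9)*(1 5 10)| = 30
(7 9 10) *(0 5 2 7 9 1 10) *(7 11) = [5, 10, 11, 3, 4, 2, 6, 1, 8, 0, 9, 7] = (0 5 2 11 7 1 10 9)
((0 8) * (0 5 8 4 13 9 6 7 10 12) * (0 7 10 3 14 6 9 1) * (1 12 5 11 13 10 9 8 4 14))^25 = (0 9 13 3 14 8 12 1 6 11 7)(4 10 5)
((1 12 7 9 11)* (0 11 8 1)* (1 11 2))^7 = ((0 2 1 12 7 9 8 11))^7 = (0 11 8 9 7 12 1 2)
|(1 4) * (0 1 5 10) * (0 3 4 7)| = 12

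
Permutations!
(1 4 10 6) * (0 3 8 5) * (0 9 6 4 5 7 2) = (0 3 8 7 2)(1 5 9 6)(4 10) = [3, 5, 0, 8, 10, 9, 1, 2, 7, 6, 4]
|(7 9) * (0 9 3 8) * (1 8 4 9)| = |(0 1 8)(3 4 9 7)| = 12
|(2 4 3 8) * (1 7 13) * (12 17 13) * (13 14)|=12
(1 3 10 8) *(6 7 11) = (1 3 10 8)(6 7 11) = [0, 3, 2, 10, 4, 5, 7, 11, 1, 9, 8, 6]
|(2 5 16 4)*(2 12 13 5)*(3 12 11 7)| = 8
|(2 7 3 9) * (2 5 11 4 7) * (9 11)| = 4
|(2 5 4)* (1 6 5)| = 5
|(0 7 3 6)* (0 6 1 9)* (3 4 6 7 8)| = |(0 8 3 1 9)(4 6 7)| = 15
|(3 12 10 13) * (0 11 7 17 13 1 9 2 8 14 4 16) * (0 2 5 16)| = |(0 11 7 17 13 3 12 10 1 9 5 16 2 8 14 4)| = 16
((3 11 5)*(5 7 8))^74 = (3 5 8 7 11)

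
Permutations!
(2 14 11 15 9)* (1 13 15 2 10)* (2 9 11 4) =(1 13 15 11 9 10)(2 14 4) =[0, 13, 14, 3, 2, 5, 6, 7, 8, 10, 1, 9, 12, 15, 4, 11]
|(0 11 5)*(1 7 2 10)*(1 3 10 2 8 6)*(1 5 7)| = |(0 11 7 8 6 5)(3 10)| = 6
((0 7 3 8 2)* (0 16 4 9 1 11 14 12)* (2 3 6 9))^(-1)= (0 12 14 11 1 9 6 7)(2 4 16)(3 8)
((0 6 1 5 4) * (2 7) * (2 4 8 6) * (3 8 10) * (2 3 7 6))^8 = ((0 3 8 2 6 1 5 10 7 4))^8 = (0 7 5 6 8)(1 2 3 4 10)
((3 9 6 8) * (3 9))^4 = ((6 8 9))^4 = (6 8 9)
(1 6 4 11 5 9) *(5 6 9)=(1 9)(4 11 6)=[0, 9, 2, 3, 11, 5, 4, 7, 8, 1, 10, 6]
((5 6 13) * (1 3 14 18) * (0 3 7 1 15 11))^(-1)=((0 3 14 18 15 11)(1 7)(5 6 13))^(-1)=(0 11 15 18 14 3)(1 7)(5 13 6)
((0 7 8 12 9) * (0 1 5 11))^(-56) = (12)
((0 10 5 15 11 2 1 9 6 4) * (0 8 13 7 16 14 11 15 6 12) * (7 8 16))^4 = ((0 10 5 6 4 16 14 11 2 1 9 12)(8 13))^4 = (0 4 2)(1 10 16)(5 14 9)(6 11 12)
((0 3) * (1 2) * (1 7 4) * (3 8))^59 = (0 3 8)(1 4 7 2)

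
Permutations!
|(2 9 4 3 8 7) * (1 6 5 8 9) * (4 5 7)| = 20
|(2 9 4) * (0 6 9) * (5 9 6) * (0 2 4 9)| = |(9)(0 5)| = 2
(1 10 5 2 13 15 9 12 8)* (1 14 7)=(1 10 5 2 13 15 9 12 8 14 7)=[0, 10, 13, 3, 4, 2, 6, 1, 14, 12, 5, 11, 8, 15, 7, 9]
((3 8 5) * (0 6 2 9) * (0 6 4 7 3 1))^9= ((0 4 7 3 8 5 1)(2 9 6))^9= (9)(0 7 8 1 4 3 5)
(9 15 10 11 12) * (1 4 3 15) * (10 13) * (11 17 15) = (1 4 3 11 12 9)(10 17 15 13) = [0, 4, 2, 11, 3, 5, 6, 7, 8, 1, 17, 12, 9, 10, 14, 13, 16, 15]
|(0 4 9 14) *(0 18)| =|(0 4 9 14 18)| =5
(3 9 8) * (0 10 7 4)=[10, 1, 2, 9, 0, 5, 6, 4, 3, 8, 7]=(0 10 7 4)(3 9 8)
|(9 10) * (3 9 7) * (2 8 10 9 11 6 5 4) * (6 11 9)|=|(11)(2 8 10 7 3 9 6 5 4)|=9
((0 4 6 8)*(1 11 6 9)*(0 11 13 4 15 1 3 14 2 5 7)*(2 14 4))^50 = ((0 15 1 13 2 5 7)(3 4 9)(6 8 11))^50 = (0 15 1 13 2 5 7)(3 9 4)(6 11 8)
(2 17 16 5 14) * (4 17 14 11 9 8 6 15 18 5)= (2 14)(4 17 16)(5 11 9 8 6 15 18)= [0, 1, 14, 3, 17, 11, 15, 7, 6, 8, 10, 9, 12, 13, 2, 18, 4, 16, 5]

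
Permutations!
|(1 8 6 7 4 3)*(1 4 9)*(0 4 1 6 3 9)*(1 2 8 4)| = 6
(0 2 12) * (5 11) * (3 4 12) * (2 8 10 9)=(0 8 10 9 2 3 4 12)(5 11)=[8, 1, 3, 4, 12, 11, 6, 7, 10, 2, 9, 5, 0]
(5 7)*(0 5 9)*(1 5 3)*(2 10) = (0 3 1 5 7 9)(2 10) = [3, 5, 10, 1, 4, 7, 6, 9, 8, 0, 2]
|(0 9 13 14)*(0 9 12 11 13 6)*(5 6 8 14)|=6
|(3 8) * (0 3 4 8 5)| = 6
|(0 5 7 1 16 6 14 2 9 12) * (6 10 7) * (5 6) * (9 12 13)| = |(0 6 14 2 12)(1 16 10 7)(9 13)| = 20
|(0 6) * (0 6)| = 1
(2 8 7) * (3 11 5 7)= [0, 1, 8, 11, 4, 7, 6, 2, 3, 9, 10, 5]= (2 8 3 11 5 7)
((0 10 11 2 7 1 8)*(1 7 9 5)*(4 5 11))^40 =(0 1 4)(2 9 11)(5 10 8)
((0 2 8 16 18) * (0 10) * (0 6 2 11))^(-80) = ((0 11)(2 8 16 18 10 6))^(-80) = (2 10 16)(6 18 8)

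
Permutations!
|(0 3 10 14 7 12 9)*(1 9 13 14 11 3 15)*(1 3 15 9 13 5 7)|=|(0 9)(1 13 14)(3 10 11 15)(5 7 12)|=12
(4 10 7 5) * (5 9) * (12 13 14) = (4 10 7 9 5)(12 13 14) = [0, 1, 2, 3, 10, 4, 6, 9, 8, 5, 7, 11, 13, 14, 12]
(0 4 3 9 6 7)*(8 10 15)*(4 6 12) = (0 6 7)(3 9 12 4)(8 10 15) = [6, 1, 2, 9, 3, 5, 7, 0, 10, 12, 15, 11, 4, 13, 14, 8]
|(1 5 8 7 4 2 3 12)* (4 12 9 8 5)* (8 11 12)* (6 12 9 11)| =|(1 4 2 3 11 9 6 12)(7 8)| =8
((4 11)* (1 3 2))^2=((1 3 2)(4 11))^2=(11)(1 2 3)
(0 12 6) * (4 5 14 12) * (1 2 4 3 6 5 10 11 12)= (0 3 6)(1 2 4 10 11 12 5 14)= [3, 2, 4, 6, 10, 14, 0, 7, 8, 9, 11, 12, 5, 13, 1]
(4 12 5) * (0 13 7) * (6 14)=[13, 1, 2, 3, 12, 4, 14, 0, 8, 9, 10, 11, 5, 7, 6]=(0 13 7)(4 12 5)(6 14)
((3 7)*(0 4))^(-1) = (0 4)(3 7)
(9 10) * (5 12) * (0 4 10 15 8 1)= [4, 0, 2, 3, 10, 12, 6, 7, 1, 15, 9, 11, 5, 13, 14, 8]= (0 4 10 9 15 8 1)(5 12)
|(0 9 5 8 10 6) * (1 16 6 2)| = 9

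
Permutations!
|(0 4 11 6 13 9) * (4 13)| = 3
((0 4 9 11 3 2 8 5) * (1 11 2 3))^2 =(11)(0 9 8)(2 5 4)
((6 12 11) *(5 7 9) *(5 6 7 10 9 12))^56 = ((5 10 9 6)(7 12 11))^56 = (7 11 12)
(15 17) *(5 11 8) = [0, 1, 2, 3, 4, 11, 6, 7, 5, 9, 10, 8, 12, 13, 14, 17, 16, 15] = (5 11 8)(15 17)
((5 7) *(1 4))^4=((1 4)(5 7))^4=(7)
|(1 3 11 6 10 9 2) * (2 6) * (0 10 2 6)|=15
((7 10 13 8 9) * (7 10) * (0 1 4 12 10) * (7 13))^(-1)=(0 9 8 13 7 10 12 4 1)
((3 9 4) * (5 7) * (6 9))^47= (3 4 9 6)(5 7)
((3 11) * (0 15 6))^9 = (15)(3 11) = ((0 15 6)(3 11))^9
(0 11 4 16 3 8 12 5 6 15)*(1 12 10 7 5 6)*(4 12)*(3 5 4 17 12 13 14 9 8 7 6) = [11, 17, 2, 7, 16, 1, 15, 4, 10, 8, 6, 13, 3, 14, 9, 0, 5, 12] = (0 11 13 14 9 8 10 6 15)(1 17 12 3 7 4 16 5)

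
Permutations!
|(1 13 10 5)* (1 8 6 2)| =7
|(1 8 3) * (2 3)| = 4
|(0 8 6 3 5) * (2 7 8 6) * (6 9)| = 15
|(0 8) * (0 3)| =|(0 8 3)| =3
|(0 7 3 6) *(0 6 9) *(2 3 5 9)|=4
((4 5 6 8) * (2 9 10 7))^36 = (10)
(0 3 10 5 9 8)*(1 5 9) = (0 3 10 9 8)(1 5) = [3, 5, 2, 10, 4, 1, 6, 7, 0, 8, 9]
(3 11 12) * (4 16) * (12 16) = [0, 1, 2, 11, 12, 5, 6, 7, 8, 9, 10, 16, 3, 13, 14, 15, 4] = (3 11 16 4 12)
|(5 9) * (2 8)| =2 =|(2 8)(5 9)|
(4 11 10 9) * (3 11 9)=(3 11 10)(4 9)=[0, 1, 2, 11, 9, 5, 6, 7, 8, 4, 3, 10]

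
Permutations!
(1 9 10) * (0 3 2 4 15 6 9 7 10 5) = (0 3 2 4 15 6 9 5)(1 7 10) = [3, 7, 4, 2, 15, 0, 9, 10, 8, 5, 1, 11, 12, 13, 14, 6]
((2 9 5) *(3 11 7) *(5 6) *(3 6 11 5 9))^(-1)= (2 5 3)(6 7 11 9)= ((2 3 5)(6 9 11 7))^(-1)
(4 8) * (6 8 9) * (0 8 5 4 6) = (0 8 6 5 4 9) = [8, 1, 2, 3, 9, 4, 5, 7, 6, 0]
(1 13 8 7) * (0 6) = (0 6)(1 13 8 7) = [6, 13, 2, 3, 4, 5, 0, 1, 7, 9, 10, 11, 12, 8]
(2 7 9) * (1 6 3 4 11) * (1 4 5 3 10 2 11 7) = [0, 6, 1, 5, 7, 3, 10, 9, 8, 11, 2, 4] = (1 6 10 2)(3 5)(4 7 9 11)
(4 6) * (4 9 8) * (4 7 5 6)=(5 6 9 8 7)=[0, 1, 2, 3, 4, 6, 9, 5, 7, 8]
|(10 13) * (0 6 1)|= |(0 6 1)(10 13)|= 6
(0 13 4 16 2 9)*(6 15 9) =(0 13 4 16 2 6 15 9) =[13, 1, 6, 3, 16, 5, 15, 7, 8, 0, 10, 11, 12, 4, 14, 9, 2]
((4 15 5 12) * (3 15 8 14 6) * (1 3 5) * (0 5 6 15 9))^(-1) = (0 9 3 1 15 14 8 4 12 5)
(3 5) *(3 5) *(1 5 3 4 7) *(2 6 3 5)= (1 2 6 3 4 7)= [0, 2, 6, 4, 7, 5, 3, 1]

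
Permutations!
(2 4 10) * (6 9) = (2 4 10)(6 9) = [0, 1, 4, 3, 10, 5, 9, 7, 8, 6, 2]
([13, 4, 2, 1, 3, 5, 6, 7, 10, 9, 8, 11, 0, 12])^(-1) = (0 12 13)(1 3 4)(8 10)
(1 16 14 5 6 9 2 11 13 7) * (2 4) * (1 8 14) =(1 16)(2 11 13 7 8 14 5 6 9 4) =[0, 16, 11, 3, 2, 6, 9, 8, 14, 4, 10, 13, 12, 7, 5, 15, 1]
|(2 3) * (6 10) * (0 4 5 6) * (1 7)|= |(0 4 5 6 10)(1 7)(2 3)|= 10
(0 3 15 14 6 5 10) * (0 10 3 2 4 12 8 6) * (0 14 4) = (0 2)(3 15 4 12 8 6 5) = [2, 1, 0, 15, 12, 3, 5, 7, 6, 9, 10, 11, 8, 13, 14, 4]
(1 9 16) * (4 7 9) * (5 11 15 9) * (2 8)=(1 4 7 5 11 15 9 16)(2 8)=[0, 4, 8, 3, 7, 11, 6, 5, 2, 16, 10, 15, 12, 13, 14, 9, 1]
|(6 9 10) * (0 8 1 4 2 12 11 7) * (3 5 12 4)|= 24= |(0 8 1 3 5 12 11 7)(2 4)(6 9 10)|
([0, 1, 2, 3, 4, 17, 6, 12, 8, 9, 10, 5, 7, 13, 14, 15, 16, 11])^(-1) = (5 11 17)(7 12)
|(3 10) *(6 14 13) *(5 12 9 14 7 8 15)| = |(3 10)(5 12 9 14 13 6 7 8 15)| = 18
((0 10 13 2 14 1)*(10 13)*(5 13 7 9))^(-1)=(0 1 14 2 13 5 9 7)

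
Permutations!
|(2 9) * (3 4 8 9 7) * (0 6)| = |(0 6)(2 7 3 4 8 9)| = 6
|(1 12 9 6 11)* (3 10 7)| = 15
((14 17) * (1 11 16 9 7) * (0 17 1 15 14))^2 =(17)(1 16 7 14 11 9 15)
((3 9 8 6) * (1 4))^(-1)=((1 4)(3 9 8 6))^(-1)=(1 4)(3 6 8 9)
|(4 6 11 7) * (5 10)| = 4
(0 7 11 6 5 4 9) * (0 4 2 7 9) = (0 9 4)(2 7 11 6 5) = [9, 1, 7, 3, 0, 2, 5, 11, 8, 4, 10, 6]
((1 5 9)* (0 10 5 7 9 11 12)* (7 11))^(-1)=(0 12 11 1 9 7 5 10)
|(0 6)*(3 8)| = |(0 6)(3 8)| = 2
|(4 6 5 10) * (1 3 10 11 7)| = |(1 3 10 4 6 5 11 7)| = 8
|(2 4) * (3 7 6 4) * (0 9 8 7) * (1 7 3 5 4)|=12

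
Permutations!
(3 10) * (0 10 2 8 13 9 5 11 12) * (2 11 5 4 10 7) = (0 7 2 8 13 9 4 10 3 11 12) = [7, 1, 8, 11, 10, 5, 6, 2, 13, 4, 3, 12, 0, 9]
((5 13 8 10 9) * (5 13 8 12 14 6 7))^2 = ((5 8 10 9 13 12 14 6 7))^2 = (5 10 13 14 7 8 9 12 6)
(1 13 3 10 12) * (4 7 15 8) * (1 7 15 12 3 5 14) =(1 13 5 14)(3 10)(4 15 8)(7 12) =[0, 13, 2, 10, 15, 14, 6, 12, 4, 9, 3, 11, 7, 5, 1, 8]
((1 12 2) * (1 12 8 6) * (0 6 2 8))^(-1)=((0 6 1)(2 12 8))^(-1)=(0 1 6)(2 8 12)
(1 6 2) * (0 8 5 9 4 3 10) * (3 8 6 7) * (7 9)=(0 6 2 1 9 4 8 5 7 3 10)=[6, 9, 1, 10, 8, 7, 2, 3, 5, 4, 0]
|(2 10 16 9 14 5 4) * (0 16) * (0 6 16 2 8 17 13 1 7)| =|(0 2 10 6 16 9 14 5 4 8 17 13 1 7)| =14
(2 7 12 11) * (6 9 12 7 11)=(2 11)(6 9 12)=[0, 1, 11, 3, 4, 5, 9, 7, 8, 12, 10, 2, 6]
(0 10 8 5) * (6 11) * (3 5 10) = (0 3 5)(6 11)(8 10) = [3, 1, 2, 5, 4, 0, 11, 7, 10, 9, 8, 6]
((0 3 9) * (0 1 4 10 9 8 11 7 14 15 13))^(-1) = (0 13 15 14 7 11 8 3)(1 9 10 4)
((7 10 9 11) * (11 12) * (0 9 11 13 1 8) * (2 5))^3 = (0 13)(1 9)(2 5)(8 12)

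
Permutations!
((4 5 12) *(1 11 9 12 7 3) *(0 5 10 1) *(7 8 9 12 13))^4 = (0 13 5 7 8 3 9)(1 10 4 12 11)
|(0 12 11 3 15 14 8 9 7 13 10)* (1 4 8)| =|(0 12 11 3 15 14 1 4 8 9 7 13 10)| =13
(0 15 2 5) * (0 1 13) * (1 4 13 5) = (0 15 2 1 5 4 13) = [15, 5, 1, 3, 13, 4, 6, 7, 8, 9, 10, 11, 12, 0, 14, 2]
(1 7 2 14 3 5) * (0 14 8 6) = (0 14 3 5 1 7 2 8 6) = [14, 7, 8, 5, 4, 1, 0, 2, 6, 9, 10, 11, 12, 13, 3]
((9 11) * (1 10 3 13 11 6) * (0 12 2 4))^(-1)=((0 12 2 4)(1 10 3 13 11 9 6))^(-1)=(0 4 2 12)(1 6 9 11 13 3 10)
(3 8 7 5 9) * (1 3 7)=(1 3 8)(5 9 7)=[0, 3, 2, 8, 4, 9, 6, 5, 1, 7]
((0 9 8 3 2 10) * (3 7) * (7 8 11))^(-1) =(0 10 2 3 7 11 9)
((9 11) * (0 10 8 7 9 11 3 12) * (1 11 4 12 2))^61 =((0 10 8 7 9 3 2 1 11 4 12))^61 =(0 2 10 1 8 11 7 4 9 12 3)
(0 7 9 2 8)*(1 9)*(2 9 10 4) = (0 7 1 10 4 2 8) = [7, 10, 8, 3, 2, 5, 6, 1, 0, 9, 4]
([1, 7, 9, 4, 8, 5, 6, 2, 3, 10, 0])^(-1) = (0 10 9 2 7 1)(3 8 4)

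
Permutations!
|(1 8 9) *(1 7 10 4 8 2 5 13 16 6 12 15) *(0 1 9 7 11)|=|(0 1 2 5 13 16 6 12 15 9 11)(4 8 7 10)|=44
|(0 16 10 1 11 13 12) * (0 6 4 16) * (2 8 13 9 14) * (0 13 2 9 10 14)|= |(0 13 12 6 4 16 14 9)(1 11 10)(2 8)|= 24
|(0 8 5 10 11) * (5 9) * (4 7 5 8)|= 6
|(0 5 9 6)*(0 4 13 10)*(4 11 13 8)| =|(0 5 9 6 11 13 10)(4 8)| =14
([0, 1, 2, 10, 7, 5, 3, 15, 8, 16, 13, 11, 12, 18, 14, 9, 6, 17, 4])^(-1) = [0, 1, 2, 6, 18, 5, 16, 4, 8, 15, 3, 11, 12, 10, 14, 7, 9, 17, 13]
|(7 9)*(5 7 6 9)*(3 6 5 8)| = |(3 6 9 5 7 8)| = 6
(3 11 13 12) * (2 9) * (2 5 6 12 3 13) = (2 9 5 6 12 13 3 11) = [0, 1, 9, 11, 4, 6, 12, 7, 8, 5, 10, 2, 13, 3]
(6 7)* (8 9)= (6 7)(8 9)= [0, 1, 2, 3, 4, 5, 7, 6, 9, 8]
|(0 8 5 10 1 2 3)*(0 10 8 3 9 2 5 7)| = 14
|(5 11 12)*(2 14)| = 6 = |(2 14)(5 11 12)|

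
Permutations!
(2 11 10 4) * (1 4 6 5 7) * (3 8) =(1 4 2 11 10 6 5 7)(3 8) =[0, 4, 11, 8, 2, 7, 5, 1, 3, 9, 6, 10]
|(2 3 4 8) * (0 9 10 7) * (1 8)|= 20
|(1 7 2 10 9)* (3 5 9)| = 7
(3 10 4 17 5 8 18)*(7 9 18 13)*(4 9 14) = (3 10 9 18)(4 17 5 8 13 7 14) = [0, 1, 2, 10, 17, 8, 6, 14, 13, 18, 9, 11, 12, 7, 4, 15, 16, 5, 3]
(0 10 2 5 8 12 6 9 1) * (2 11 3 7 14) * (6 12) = (0 10 11 3 7 14 2 5 8 6 9 1) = [10, 0, 5, 7, 4, 8, 9, 14, 6, 1, 11, 3, 12, 13, 2]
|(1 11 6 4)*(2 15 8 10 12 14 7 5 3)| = 36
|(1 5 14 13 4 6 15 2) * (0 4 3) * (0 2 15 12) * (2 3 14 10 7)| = 20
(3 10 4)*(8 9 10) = (3 8 9 10 4) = [0, 1, 2, 8, 3, 5, 6, 7, 9, 10, 4]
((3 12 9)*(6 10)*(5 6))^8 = (3 9 12)(5 10 6)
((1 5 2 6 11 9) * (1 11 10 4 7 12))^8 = ((1 5 2 6 10 4 7 12)(9 11))^8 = (12)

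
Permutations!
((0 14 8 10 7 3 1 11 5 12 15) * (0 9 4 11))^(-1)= (0 1 3 7 10 8 14)(4 9 15 12 5 11)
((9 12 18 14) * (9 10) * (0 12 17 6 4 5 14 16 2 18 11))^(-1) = ((0 12 11)(2 18 16)(4 5 14 10 9 17 6))^(-1) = (0 11 12)(2 16 18)(4 6 17 9 10 14 5)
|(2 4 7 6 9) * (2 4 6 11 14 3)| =8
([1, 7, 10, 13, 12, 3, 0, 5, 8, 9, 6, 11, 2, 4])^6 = (0 4 1 12 7 2 5 10 3 6 13)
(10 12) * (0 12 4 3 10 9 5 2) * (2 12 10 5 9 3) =[10, 1, 0, 5, 2, 12, 6, 7, 8, 9, 4, 11, 3] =(0 10 4 2)(3 5 12)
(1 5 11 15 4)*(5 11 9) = (1 11 15 4)(5 9) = [0, 11, 2, 3, 1, 9, 6, 7, 8, 5, 10, 15, 12, 13, 14, 4]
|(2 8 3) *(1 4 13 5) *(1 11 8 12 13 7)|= 21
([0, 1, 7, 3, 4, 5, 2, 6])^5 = (2 6 7)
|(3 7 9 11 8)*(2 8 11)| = 5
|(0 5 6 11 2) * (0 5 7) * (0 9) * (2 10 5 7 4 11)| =|(0 4 11 10 5 6 2 7 9)| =9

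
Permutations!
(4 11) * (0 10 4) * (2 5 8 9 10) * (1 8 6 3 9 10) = (0 2 5 6 3 9 1 8 10 4 11) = [2, 8, 5, 9, 11, 6, 3, 7, 10, 1, 4, 0]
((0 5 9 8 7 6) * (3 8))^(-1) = ((0 5 9 3 8 7 6))^(-1) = (0 6 7 8 3 9 5)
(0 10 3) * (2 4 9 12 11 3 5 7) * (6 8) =[10, 1, 4, 0, 9, 7, 8, 2, 6, 12, 5, 3, 11] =(0 10 5 7 2 4 9 12 11 3)(6 8)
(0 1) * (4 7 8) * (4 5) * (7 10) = [1, 0, 2, 3, 10, 4, 6, 8, 5, 9, 7] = (0 1)(4 10 7 8 5)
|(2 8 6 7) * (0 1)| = |(0 1)(2 8 6 7)| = 4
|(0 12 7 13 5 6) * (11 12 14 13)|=|(0 14 13 5 6)(7 11 12)|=15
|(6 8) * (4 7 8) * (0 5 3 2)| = 4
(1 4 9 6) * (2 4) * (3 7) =(1 2 4 9 6)(3 7) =[0, 2, 4, 7, 9, 5, 1, 3, 8, 6]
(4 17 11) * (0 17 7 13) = (0 17 11 4 7 13) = [17, 1, 2, 3, 7, 5, 6, 13, 8, 9, 10, 4, 12, 0, 14, 15, 16, 11]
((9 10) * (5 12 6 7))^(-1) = (5 7 6 12)(9 10)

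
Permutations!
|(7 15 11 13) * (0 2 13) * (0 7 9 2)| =|(2 13 9)(7 15 11)| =3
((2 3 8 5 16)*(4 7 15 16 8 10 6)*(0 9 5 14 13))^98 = (0 5 14)(2 10 4 15)(3 6 7 16)(8 13 9)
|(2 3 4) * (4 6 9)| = 5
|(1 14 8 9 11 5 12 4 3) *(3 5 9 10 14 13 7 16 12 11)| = 30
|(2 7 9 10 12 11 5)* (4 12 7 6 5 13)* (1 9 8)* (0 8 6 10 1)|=20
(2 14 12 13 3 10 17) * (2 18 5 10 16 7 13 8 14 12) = (2 12 8 14)(3 16 7 13)(5 10 17 18) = [0, 1, 12, 16, 4, 10, 6, 13, 14, 9, 17, 11, 8, 3, 2, 15, 7, 18, 5]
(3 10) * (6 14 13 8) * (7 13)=(3 10)(6 14 7 13 8)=[0, 1, 2, 10, 4, 5, 14, 13, 6, 9, 3, 11, 12, 8, 7]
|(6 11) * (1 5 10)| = |(1 5 10)(6 11)| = 6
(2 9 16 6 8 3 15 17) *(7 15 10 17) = (2 9 16 6 8 3 10 17)(7 15) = [0, 1, 9, 10, 4, 5, 8, 15, 3, 16, 17, 11, 12, 13, 14, 7, 6, 2]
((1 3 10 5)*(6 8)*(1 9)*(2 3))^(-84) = ((1 2 3 10 5 9)(6 8))^(-84) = (10)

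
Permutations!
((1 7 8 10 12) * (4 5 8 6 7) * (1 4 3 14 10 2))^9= (14)(6 7)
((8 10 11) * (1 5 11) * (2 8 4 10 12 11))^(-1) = ((1 5 2 8 12 11 4 10))^(-1) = (1 10 4 11 12 8 2 5)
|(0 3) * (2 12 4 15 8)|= 10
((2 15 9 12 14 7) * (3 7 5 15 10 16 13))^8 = (2 16 3)(5 12 15 14 9)(7 10 13)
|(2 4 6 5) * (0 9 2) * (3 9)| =|(0 3 9 2 4 6 5)| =7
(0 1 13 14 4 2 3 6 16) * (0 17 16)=(0 1 13 14 4 2 3 6)(16 17)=[1, 13, 3, 6, 2, 5, 0, 7, 8, 9, 10, 11, 12, 14, 4, 15, 17, 16]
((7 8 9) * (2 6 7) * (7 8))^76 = ((2 6 8 9))^76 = (9)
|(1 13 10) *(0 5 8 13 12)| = |(0 5 8 13 10 1 12)| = 7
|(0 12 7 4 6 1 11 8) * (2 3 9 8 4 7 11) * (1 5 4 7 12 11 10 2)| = 9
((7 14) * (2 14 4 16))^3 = (2 4 14 16 7)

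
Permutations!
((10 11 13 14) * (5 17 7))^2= (5 7 17)(10 13)(11 14)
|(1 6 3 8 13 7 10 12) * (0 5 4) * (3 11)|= |(0 5 4)(1 6 11 3 8 13 7 10 12)|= 9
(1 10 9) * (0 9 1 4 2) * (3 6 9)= (0 3 6 9 4 2)(1 10)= [3, 10, 0, 6, 2, 5, 9, 7, 8, 4, 1]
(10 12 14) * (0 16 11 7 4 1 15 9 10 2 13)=(0 16 11 7 4 1 15 9 10 12 14 2 13)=[16, 15, 13, 3, 1, 5, 6, 4, 8, 10, 12, 7, 14, 0, 2, 9, 11]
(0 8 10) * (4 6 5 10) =(0 8 4 6 5 10) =[8, 1, 2, 3, 6, 10, 5, 7, 4, 9, 0]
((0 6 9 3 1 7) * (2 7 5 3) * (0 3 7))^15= ((0 6 9 2)(1 5 7 3))^15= (0 2 9 6)(1 3 7 5)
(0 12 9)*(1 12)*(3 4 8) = (0 1 12 9)(3 4 8) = [1, 12, 2, 4, 8, 5, 6, 7, 3, 0, 10, 11, 9]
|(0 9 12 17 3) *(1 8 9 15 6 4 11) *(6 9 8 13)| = |(0 15 9 12 17 3)(1 13 6 4 11)| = 30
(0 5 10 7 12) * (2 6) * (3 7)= (0 5 10 3 7 12)(2 6)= [5, 1, 6, 7, 4, 10, 2, 12, 8, 9, 3, 11, 0]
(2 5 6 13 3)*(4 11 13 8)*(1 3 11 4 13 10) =(1 3 2 5 6 8 13 11 10) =[0, 3, 5, 2, 4, 6, 8, 7, 13, 9, 1, 10, 12, 11]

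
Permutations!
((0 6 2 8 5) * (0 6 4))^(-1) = (0 4)(2 6 5 8) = ((0 4)(2 8 5 6))^(-1)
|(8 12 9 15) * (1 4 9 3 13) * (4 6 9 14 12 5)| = |(1 6 9 15 8 5 4 14 12 3 13)| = 11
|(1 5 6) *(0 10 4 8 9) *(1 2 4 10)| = |(10)(0 1 5 6 2 4 8 9)| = 8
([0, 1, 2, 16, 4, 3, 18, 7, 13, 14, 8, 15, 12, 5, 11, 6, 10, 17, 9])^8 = (3 10 13)(5 16 8)(6 9 11)(14 15 18)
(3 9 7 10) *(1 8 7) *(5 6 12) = (1 8 7 10 3 9)(5 6 12) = [0, 8, 2, 9, 4, 6, 12, 10, 7, 1, 3, 11, 5]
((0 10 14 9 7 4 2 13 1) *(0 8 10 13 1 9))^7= ((0 13 9 7 4 2 1 8 10 14))^7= (0 8 4 13 10 2 9 14 1 7)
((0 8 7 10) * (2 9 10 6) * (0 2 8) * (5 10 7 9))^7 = ((2 5 10)(6 8 9 7))^7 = (2 5 10)(6 7 9 8)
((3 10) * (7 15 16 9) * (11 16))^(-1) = ((3 10)(7 15 11 16 9))^(-1) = (3 10)(7 9 16 11 15)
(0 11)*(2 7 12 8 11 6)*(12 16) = (0 6 2 7 16 12 8 11) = [6, 1, 7, 3, 4, 5, 2, 16, 11, 9, 10, 0, 8, 13, 14, 15, 12]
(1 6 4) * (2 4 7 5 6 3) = (1 3 2 4)(5 6 7) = [0, 3, 4, 2, 1, 6, 7, 5]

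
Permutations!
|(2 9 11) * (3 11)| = |(2 9 3 11)| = 4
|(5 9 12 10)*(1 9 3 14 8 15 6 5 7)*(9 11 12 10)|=6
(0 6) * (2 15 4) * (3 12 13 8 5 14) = (0 6)(2 15 4)(3 12 13 8 5 14) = [6, 1, 15, 12, 2, 14, 0, 7, 5, 9, 10, 11, 13, 8, 3, 4]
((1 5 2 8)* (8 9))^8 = ((1 5 2 9 8))^8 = (1 9 5 8 2)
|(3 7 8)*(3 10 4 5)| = |(3 7 8 10 4 5)| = 6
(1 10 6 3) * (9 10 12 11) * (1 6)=(1 12 11 9 10)(3 6)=[0, 12, 2, 6, 4, 5, 3, 7, 8, 10, 1, 9, 11]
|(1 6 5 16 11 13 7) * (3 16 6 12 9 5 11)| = |(1 12 9 5 6 11 13 7)(3 16)| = 8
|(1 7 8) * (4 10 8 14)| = 6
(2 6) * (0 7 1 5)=[7, 5, 6, 3, 4, 0, 2, 1]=(0 7 1 5)(2 6)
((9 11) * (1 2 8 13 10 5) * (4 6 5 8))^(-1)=(1 5 6 4 2)(8 10 13)(9 11)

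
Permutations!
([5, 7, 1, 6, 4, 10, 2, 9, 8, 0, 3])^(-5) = (0 6 9 3 7 10 1 5 2)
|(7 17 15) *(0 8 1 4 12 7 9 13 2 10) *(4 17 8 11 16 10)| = 20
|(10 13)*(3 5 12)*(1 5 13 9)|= 7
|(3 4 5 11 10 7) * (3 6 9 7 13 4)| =|(4 5 11 10 13)(6 9 7)| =15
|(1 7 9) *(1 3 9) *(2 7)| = 6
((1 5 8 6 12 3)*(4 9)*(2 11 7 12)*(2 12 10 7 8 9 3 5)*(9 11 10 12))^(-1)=(1 3 4 9 6 8 11 5 12 7 10 2)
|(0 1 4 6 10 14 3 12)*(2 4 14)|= |(0 1 14 3 12)(2 4 6 10)|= 20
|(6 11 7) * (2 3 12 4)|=|(2 3 12 4)(6 11 7)|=12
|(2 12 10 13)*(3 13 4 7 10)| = |(2 12 3 13)(4 7 10)| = 12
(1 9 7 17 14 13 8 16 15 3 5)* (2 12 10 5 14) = (1 9 7 17 2 12 10 5)(3 14 13 8 16 15) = [0, 9, 12, 14, 4, 1, 6, 17, 16, 7, 5, 11, 10, 8, 13, 3, 15, 2]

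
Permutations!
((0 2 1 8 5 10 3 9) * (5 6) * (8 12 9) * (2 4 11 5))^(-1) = ((0 4 11 5 10 3 8 6 2 1 12 9))^(-1) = (0 9 12 1 2 6 8 3 10 5 11 4)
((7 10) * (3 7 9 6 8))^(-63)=((3 7 10 9 6 8))^(-63)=(3 9)(6 7)(8 10)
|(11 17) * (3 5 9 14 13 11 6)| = 8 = |(3 5 9 14 13 11 17 6)|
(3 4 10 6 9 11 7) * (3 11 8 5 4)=[0, 1, 2, 3, 10, 4, 9, 11, 5, 8, 6, 7]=(4 10 6 9 8 5)(7 11)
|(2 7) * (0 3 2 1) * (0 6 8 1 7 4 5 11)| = |(0 3 2 4 5 11)(1 6 8)| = 6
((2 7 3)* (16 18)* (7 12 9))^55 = ((2 12 9 7 3)(16 18))^55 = (16 18)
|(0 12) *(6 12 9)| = 4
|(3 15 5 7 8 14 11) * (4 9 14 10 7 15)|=30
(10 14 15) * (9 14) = (9 14 15 10) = [0, 1, 2, 3, 4, 5, 6, 7, 8, 14, 9, 11, 12, 13, 15, 10]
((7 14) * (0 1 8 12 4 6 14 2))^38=((0 1 8 12 4 6 14 7 2))^38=(0 8 4 14 2 1 12 6 7)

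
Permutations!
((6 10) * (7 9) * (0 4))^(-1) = ((0 4)(6 10)(7 9))^(-1) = (0 4)(6 10)(7 9)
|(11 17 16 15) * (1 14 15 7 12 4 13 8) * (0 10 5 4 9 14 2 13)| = |(0 10 5 4)(1 2 13 8)(7 12 9 14 15 11 17 16)| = 8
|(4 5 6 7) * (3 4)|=5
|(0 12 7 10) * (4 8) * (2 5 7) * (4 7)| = |(0 12 2 5 4 8 7 10)| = 8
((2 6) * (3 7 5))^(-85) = ((2 6)(3 7 5))^(-85) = (2 6)(3 5 7)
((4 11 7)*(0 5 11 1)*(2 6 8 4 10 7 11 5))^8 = (11)(0 6 4)(1 2 8)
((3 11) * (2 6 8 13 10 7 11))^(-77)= ((2 6 8 13 10 7 11 3))^(-77)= (2 13 11 6 10 3 8 7)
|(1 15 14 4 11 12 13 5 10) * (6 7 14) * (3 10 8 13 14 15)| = |(1 3 10)(4 11 12 14)(5 8 13)(6 7 15)| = 12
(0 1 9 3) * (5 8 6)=(0 1 9 3)(5 8 6)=[1, 9, 2, 0, 4, 8, 5, 7, 6, 3]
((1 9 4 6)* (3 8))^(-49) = ((1 9 4 6)(3 8))^(-49) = (1 6 4 9)(3 8)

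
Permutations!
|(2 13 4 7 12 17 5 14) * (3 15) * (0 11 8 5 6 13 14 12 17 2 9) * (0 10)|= |(0 11 8 5 12 2 14 9 10)(3 15)(4 7 17 6 13)|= 90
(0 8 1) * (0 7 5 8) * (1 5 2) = [0, 7, 1, 3, 4, 8, 6, 2, 5] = (1 7 2)(5 8)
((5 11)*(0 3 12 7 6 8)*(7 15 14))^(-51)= ((0 3 12 15 14 7 6 8)(5 11))^(-51)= (0 7 12 8 14 3 6 15)(5 11)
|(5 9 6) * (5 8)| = 4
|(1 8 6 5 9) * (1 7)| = |(1 8 6 5 9 7)| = 6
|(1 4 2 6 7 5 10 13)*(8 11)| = 8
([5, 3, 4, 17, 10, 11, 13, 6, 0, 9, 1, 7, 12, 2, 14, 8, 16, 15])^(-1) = (0 8 15 17 3 1 10 4 2 13 6 7 11 5)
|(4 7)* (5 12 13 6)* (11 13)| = 10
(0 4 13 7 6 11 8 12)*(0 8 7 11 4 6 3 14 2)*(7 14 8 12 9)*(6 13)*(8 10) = (0 13 11 14 2)(3 10 8 9 7)(4 6) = [13, 1, 0, 10, 6, 5, 4, 3, 9, 7, 8, 14, 12, 11, 2]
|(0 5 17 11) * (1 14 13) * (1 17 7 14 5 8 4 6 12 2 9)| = 14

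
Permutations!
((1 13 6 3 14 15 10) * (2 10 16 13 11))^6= ((1 11 2 10)(3 14 15 16 13 6))^6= (16)(1 2)(10 11)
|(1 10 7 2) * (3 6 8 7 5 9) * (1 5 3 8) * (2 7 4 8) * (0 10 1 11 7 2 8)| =11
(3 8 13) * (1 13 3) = (1 13)(3 8) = [0, 13, 2, 8, 4, 5, 6, 7, 3, 9, 10, 11, 12, 1]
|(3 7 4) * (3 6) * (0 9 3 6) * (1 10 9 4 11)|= 6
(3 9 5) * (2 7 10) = (2 7 10)(3 9 5) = [0, 1, 7, 9, 4, 3, 6, 10, 8, 5, 2]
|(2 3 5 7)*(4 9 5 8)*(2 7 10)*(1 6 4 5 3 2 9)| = 15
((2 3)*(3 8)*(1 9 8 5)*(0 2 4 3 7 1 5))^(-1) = (0 2)(1 7 8 9)(3 4)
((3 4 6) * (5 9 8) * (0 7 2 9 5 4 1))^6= ((0 7 2 9 8 4 6 3 1))^6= (0 6 9)(1 4 2)(3 8 7)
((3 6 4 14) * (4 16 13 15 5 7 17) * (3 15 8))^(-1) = (3 8 13 16 6)(4 17 7 5 15 14)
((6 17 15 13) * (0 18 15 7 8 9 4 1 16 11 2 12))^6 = (0 7 11 13 4)(1 18 8 2 6)(9 12 17 16 15)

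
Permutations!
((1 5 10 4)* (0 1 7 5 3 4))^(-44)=((0 1 3 4 7 5 10))^(-44)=(0 5 4 1 10 7 3)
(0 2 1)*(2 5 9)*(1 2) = (0 5 9 1) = [5, 0, 2, 3, 4, 9, 6, 7, 8, 1]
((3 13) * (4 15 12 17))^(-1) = (3 13)(4 17 12 15)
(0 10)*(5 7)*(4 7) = [10, 1, 2, 3, 7, 4, 6, 5, 8, 9, 0] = (0 10)(4 7 5)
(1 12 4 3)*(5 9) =(1 12 4 3)(5 9) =[0, 12, 2, 1, 3, 9, 6, 7, 8, 5, 10, 11, 4]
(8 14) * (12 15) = (8 14)(12 15) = [0, 1, 2, 3, 4, 5, 6, 7, 14, 9, 10, 11, 15, 13, 8, 12]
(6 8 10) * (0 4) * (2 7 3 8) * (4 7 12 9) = (0 7 3 8 10 6 2 12 9 4) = [7, 1, 12, 8, 0, 5, 2, 3, 10, 4, 6, 11, 9]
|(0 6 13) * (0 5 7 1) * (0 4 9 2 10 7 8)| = |(0 6 13 5 8)(1 4 9 2 10 7)| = 30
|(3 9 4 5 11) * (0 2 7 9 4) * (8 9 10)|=12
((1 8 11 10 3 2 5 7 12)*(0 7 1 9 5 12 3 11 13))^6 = (0 5 3 8 12)(1 2 13 9 7)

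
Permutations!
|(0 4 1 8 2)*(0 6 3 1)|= |(0 4)(1 8 2 6 3)|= 10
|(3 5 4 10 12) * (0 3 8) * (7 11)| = 14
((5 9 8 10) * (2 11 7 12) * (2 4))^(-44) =(2 11 7 12 4)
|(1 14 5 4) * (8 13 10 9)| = |(1 14 5 4)(8 13 10 9)| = 4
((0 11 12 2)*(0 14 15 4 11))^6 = ((2 14 15 4 11 12))^6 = (15)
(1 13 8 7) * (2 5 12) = (1 13 8 7)(2 5 12) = [0, 13, 5, 3, 4, 12, 6, 1, 7, 9, 10, 11, 2, 8]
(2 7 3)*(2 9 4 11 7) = (3 9 4 11 7) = [0, 1, 2, 9, 11, 5, 6, 3, 8, 4, 10, 7]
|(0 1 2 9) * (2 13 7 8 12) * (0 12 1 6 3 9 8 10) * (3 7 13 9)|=20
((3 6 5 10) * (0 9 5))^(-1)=((0 9 5 10 3 6))^(-1)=(0 6 3 10 5 9)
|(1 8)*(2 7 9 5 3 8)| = |(1 2 7 9 5 3 8)| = 7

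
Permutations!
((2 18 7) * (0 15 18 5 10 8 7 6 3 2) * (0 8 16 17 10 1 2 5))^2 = ((0 15 18 6 3 5 1 2)(7 8)(10 16 17))^2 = (0 18 3 1)(2 15 6 5)(10 17 16)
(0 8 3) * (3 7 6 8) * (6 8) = (0 3)(7 8) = [3, 1, 2, 0, 4, 5, 6, 8, 7]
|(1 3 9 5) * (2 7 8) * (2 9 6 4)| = 9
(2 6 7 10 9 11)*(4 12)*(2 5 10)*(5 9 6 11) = [0, 1, 11, 3, 12, 10, 7, 2, 8, 5, 6, 9, 4] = (2 11 9 5 10 6 7)(4 12)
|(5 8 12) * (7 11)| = |(5 8 12)(7 11)| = 6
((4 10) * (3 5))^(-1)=((3 5)(4 10))^(-1)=(3 5)(4 10)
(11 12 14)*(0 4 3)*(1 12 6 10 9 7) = (0 4 3)(1 12 14 11 6 10 9 7) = [4, 12, 2, 0, 3, 5, 10, 1, 8, 7, 9, 6, 14, 13, 11]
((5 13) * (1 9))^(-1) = (1 9)(5 13) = ((1 9)(5 13))^(-1)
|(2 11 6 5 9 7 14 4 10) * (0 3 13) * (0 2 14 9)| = |(0 3 13 2 11 6 5)(4 10 14)(7 9)| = 42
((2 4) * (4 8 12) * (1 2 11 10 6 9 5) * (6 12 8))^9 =((1 2 6 9 5)(4 11 10 12))^9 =(1 5 9 6 2)(4 11 10 12)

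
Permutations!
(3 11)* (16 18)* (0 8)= [8, 1, 2, 11, 4, 5, 6, 7, 0, 9, 10, 3, 12, 13, 14, 15, 18, 17, 16]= (0 8)(3 11)(16 18)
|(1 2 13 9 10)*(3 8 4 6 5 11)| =30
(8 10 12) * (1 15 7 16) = (1 15 7 16)(8 10 12) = [0, 15, 2, 3, 4, 5, 6, 16, 10, 9, 12, 11, 8, 13, 14, 7, 1]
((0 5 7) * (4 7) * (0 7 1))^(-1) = (7)(0 1 4 5)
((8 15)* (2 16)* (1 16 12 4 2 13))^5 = ((1 16 13)(2 12 4)(8 15))^5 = (1 13 16)(2 4 12)(8 15)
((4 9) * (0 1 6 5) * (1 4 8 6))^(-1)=(0 5 6 8 9 4)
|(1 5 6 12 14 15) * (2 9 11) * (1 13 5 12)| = |(1 12 14 15 13 5 6)(2 9 11)| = 21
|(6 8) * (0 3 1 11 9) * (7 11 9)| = |(0 3 1 9)(6 8)(7 11)| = 4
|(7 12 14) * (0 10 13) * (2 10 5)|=|(0 5 2 10 13)(7 12 14)|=15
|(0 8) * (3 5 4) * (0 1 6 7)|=|(0 8 1 6 7)(3 5 4)|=15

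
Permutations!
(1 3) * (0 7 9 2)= (0 7 9 2)(1 3)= [7, 3, 0, 1, 4, 5, 6, 9, 8, 2]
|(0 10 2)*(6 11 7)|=3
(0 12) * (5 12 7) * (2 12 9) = (0 7 5 9 2 12) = [7, 1, 12, 3, 4, 9, 6, 5, 8, 2, 10, 11, 0]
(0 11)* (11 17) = [17, 1, 2, 3, 4, 5, 6, 7, 8, 9, 10, 0, 12, 13, 14, 15, 16, 11] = (0 17 11)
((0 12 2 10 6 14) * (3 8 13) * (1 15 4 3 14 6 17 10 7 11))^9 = (0 8 15 7)(1 2 14 3)(4 11 12 13)(10 17)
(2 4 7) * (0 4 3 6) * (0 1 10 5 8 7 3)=(0 4 3 6 1 10 5 8 7 2)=[4, 10, 0, 6, 3, 8, 1, 2, 7, 9, 5]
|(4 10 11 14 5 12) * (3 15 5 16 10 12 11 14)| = |(3 15 5 11)(4 12)(10 14 16)| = 12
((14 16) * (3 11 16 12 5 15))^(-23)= ((3 11 16 14 12 5 15))^(-23)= (3 5 14 11 15 12 16)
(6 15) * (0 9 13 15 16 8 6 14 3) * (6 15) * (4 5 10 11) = (0 9 13 6 16 8 15 14 3)(4 5 10 11) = [9, 1, 2, 0, 5, 10, 16, 7, 15, 13, 11, 4, 12, 6, 3, 14, 8]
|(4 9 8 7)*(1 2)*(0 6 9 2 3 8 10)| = 12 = |(0 6 9 10)(1 3 8 7 4 2)|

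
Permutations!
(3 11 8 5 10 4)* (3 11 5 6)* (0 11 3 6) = (0 11 8)(3 5 10 4) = [11, 1, 2, 5, 3, 10, 6, 7, 0, 9, 4, 8]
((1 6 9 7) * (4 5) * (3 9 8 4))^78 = (1 9 5 8)(3 4 6 7)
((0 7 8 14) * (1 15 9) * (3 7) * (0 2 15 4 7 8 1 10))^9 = ((0 3 8 14 2 15 9 10)(1 4 7))^9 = (0 3 8 14 2 15 9 10)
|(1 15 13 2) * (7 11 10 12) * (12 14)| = 20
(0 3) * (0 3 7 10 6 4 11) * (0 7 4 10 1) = (0 4 11 7 1)(6 10) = [4, 0, 2, 3, 11, 5, 10, 1, 8, 9, 6, 7]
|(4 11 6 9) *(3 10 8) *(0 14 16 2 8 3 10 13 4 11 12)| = 30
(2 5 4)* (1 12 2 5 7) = [0, 12, 7, 3, 5, 4, 6, 1, 8, 9, 10, 11, 2] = (1 12 2 7)(4 5)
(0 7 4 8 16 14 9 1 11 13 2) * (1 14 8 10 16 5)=(0 7 4 10 16 8 5 1 11 13 2)(9 14)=[7, 11, 0, 3, 10, 1, 6, 4, 5, 14, 16, 13, 12, 2, 9, 15, 8]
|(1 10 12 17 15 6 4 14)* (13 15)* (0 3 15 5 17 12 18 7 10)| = |(0 3 15 6 4 14 1)(5 17 13)(7 10 18)| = 21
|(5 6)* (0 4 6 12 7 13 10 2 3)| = 10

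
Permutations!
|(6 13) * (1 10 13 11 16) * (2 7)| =6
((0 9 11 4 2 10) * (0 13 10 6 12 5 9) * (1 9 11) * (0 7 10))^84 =(13)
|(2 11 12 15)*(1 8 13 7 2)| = |(1 8 13 7 2 11 12 15)| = 8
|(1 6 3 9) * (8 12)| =|(1 6 3 9)(8 12)| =4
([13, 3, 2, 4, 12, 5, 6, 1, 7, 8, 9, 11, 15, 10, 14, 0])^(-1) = (0 15 12 4 3 1 7 8 9 10 13)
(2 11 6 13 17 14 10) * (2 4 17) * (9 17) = [0, 1, 11, 3, 9, 5, 13, 7, 8, 17, 4, 6, 12, 2, 10, 15, 16, 14] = (2 11 6 13)(4 9 17 14 10)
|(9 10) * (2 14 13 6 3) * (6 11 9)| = 8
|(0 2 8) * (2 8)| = |(0 8)| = 2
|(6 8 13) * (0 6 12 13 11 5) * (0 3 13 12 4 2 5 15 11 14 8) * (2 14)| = 14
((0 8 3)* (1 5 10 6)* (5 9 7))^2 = ((0 8 3)(1 9 7 5 10 6))^2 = (0 3 8)(1 7 10)(5 6 9)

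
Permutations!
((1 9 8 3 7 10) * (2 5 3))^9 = (1 9 8 2 5 3 7 10)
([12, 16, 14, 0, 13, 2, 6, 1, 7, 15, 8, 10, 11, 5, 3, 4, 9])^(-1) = [3, 7, 5, 14, 15, 13, 6, 8, 10, 16, 11, 12, 0, 4, 2, 9, 1]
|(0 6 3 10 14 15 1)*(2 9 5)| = |(0 6 3 10 14 15 1)(2 9 5)| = 21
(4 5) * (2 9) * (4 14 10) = (2 9)(4 5 14 10) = [0, 1, 9, 3, 5, 14, 6, 7, 8, 2, 4, 11, 12, 13, 10]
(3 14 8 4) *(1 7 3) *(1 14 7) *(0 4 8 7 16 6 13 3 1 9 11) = [4, 9, 2, 16, 14, 5, 13, 1, 8, 11, 10, 0, 12, 3, 7, 15, 6] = (0 4 14 7 1 9 11)(3 16 6 13)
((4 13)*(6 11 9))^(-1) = ((4 13)(6 11 9))^(-1) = (4 13)(6 9 11)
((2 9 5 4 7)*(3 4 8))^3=(2 8 7 5 4 9 3)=((2 9 5 8 3 4 7))^3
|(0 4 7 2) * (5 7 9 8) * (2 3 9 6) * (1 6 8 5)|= 12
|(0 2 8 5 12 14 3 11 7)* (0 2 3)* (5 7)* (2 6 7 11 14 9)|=6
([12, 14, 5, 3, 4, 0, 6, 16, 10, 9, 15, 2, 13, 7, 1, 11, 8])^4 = (0 16 11 12 8 2 13 10 5 7 15)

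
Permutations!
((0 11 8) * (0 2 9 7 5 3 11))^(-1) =(2 8 11 3 5 7 9) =((2 9 7 5 3 11 8))^(-1)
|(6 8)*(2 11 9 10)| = |(2 11 9 10)(6 8)| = 4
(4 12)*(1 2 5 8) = (1 2 5 8)(4 12) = [0, 2, 5, 3, 12, 8, 6, 7, 1, 9, 10, 11, 4]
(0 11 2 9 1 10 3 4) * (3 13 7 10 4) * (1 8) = [11, 4, 9, 3, 0, 5, 6, 10, 1, 8, 13, 2, 12, 7] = (0 11 2 9 8 1 4)(7 10 13)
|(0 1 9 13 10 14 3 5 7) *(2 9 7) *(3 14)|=6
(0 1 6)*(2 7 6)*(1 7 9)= [7, 2, 9, 3, 4, 5, 0, 6, 8, 1]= (0 7 6)(1 2 9)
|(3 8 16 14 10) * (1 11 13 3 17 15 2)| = 11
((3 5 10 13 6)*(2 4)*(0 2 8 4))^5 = (13)(0 2)(4 8)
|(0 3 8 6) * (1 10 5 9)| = |(0 3 8 6)(1 10 5 9)| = 4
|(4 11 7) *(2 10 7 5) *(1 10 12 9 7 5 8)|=10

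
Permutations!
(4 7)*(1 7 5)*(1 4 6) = (1 7 6)(4 5) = [0, 7, 2, 3, 5, 4, 1, 6]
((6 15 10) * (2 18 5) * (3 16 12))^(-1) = (2 5 18)(3 12 16)(6 10 15) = ((2 18 5)(3 16 12)(6 15 10))^(-1)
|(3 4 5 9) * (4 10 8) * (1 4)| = 7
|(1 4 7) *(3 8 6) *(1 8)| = |(1 4 7 8 6 3)| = 6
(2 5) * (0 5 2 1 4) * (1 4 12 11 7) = (0 5 4)(1 12 11 7) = [5, 12, 2, 3, 0, 4, 6, 1, 8, 9, 10, 7, 11]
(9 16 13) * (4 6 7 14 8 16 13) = [0, 1, 2, 3, 6, 5, 7, 14, 16, 13, 10, 11, 12, 9, 8, 15, 4] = (4 6 7 14 8 16)(9 13)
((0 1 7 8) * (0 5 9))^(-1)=(0 9 5 8 7 1)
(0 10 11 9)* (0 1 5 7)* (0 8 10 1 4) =(0 1 5 7 8 10 11 9 4) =[1, 5, 2, 3, 0, 7, 6, 8, 10, 4, 11, 9]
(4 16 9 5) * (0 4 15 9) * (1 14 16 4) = (0 1 14 16)(5 15 9) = [1, 14, 2, 3, 4, 15, 6, 7, 8, 5, 10, 11, 12, 13, 16, 9, 0]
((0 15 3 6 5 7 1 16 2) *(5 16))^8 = ((0 15 3 6 16 2)(1 5 7))^8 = (0 3 16)(1 7 5)(2 15 6)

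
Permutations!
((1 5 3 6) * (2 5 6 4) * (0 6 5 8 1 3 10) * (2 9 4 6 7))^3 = ((0 7 2 8 1 5 10)(3 6)(4 9))^3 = (0 8 10 2 5 7 1)(3 6)(4 9)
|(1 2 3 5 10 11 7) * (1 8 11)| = |(1 2 3 5 10)(7 8 11)| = 15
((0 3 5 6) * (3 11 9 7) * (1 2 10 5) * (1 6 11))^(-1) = ((0 1 2 10 5 11 9 7 3 6))^(-1) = (0 6 3 7 9 11 5 10 2 1)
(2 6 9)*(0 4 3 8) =(0 4 3 8)(2 6 9) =[4, 1, 6, 8, 3, 5, 9, 7, 0, 2]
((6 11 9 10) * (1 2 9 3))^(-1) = (1 3 11 6 10 9 2)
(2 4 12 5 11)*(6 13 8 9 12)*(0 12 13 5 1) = (0 12 1)(2 4 6 5 11)(8 9 13) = [12, 0, 4, 3, 6, 11, 5, 7, 9, 13, 10, 2, 1, 8]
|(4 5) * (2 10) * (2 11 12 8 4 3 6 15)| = 10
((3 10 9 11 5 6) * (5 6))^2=(3 9 6 10 11)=((3 10 9 11 6))^2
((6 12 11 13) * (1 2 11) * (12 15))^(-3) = ((1 2 11 13 6 15 12))^(-3) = (1 6 2 15 11 12 13)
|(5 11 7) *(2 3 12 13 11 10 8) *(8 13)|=|(2 3 12 8)(5 10 13 11 7)|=20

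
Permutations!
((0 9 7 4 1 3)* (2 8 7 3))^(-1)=((0 9 3)(1 2 8 7 4))^(-1)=(0 3 9)(1 4 7 8 2)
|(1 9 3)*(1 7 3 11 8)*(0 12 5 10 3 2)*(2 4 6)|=|(0 12 5 10 3 7 4 6 2)(1 9 11 8)|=36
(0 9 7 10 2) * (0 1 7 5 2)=[9, 7, 1, 3, 4, 2, 6, 10, 8, 5, 0]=(0 9 5 2 1 7 10)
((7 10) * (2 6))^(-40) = ((2 6)(7 10))^(-40) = (10)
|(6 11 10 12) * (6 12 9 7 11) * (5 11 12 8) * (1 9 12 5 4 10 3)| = 12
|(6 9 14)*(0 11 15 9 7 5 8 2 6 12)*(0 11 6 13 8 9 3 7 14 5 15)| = 30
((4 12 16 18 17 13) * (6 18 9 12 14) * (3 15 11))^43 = (3 15 11)(4 14 6 18 17 13)(9 12 16)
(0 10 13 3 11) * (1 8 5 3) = (0 10 13 1 8 5 3 11) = [10, 8, 2, 11, 4, 3, 6, 7, 5, 9, 13, 0, 12, 1]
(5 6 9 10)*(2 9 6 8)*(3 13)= [0, 1, 9, 13, 4, 8, 6, 7, 2, 10, 5, 11, 12, 3]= (2 9 10 5 8)(3 13)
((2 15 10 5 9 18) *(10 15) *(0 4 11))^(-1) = (0 11 4)(2 18 9 5 10)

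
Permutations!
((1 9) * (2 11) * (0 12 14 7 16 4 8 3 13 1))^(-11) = ((0 12 14 7 16 4 8 3 13 1 9)(2 11))^(-11) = (16)(2 11)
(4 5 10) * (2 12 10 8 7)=(2 12 10 4 5 8 7)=[0, 1, 12, 3, 5, 8, 6, 2, 7, 9, 4, 11, 10]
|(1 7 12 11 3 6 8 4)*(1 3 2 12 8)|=6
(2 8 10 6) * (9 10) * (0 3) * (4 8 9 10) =(0 3)(2 9 4 8 10 6) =[3, 1, 9, 0, 8, 5, 2, 7, 10, 4, 6]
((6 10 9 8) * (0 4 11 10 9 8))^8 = (0 4 11 10 8 6 9)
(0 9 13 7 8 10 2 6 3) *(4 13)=(0 9 4 13 7 8 10 2 6 3)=[9, 1, 6, 0, 13, 5, 3, 8, 10, 4, 2, 11, 12, 7]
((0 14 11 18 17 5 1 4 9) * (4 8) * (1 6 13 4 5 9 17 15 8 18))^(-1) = (0 9 17 4 13 6 5 8 15 18 1 11 14)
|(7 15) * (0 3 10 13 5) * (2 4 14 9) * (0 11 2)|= |(0 3 10 13 5 11 2 4 14 9)(7 15)|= 10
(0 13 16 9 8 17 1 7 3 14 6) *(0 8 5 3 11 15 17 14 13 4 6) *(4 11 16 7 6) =(0 11 15 17 1 6 8 14)(3 13 7 16 9 5) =[11, 6, 2, 13, 4, 3, 8, 16, 14, 5, 10, 15, 12, 7, 0, 17, 9, 1]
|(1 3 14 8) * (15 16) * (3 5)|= |(1 5 3 14 8)(15 16)|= 10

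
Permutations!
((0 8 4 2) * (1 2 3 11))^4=(0 11 8 1 4 2 3)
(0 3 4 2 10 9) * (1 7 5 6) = (0 3 4 2 10 9)(1 7 5 6) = [3, 7, 10, 4, 2, 6, 1, 5, 8, 0, 9]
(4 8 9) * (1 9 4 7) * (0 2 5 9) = (0 2 5 9 7 1)(4 8) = [2, 0, 5, 3, 8, 9, 6, 1, 4, 7]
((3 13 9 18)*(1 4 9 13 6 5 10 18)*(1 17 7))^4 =(1 7 17 9 4)(3 18 10 5 6)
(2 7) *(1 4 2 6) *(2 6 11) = (1 4 6)(2 7 11) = [0, 4, 7, 3, 6, 5, 1, 11, 8, 9, 10, 2]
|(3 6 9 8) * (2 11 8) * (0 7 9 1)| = 9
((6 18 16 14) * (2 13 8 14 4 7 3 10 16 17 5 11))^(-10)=(2 11 5 17 18 6 14 8 13)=((2 13 8 14 6 18 17 5 11)(3 10 16 4 7))^(-10)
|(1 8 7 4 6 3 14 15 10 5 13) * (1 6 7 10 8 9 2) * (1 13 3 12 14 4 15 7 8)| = |(1 9 2 13 6 12 14 7 15)(3 4 8 10 5)| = 45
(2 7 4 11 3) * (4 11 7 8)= (2 8 4 7 11 3)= [0, 1, 8, 2, 7, 5, 6, 11, 4, 9, 10, 3]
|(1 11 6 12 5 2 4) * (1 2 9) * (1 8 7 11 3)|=14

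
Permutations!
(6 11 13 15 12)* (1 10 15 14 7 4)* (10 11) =(1 11 13 14 7 4)(6 10 15 12) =[0, 11, 2, 3, 1, 5, 10, 4, 8, 9, 15, 13, 6, 14, 7, 12]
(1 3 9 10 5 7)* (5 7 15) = (1 3 9 10 7)(5 15) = [0, 3, 2, 9, 4, 15, 6, 1, 8, 10, 7, 11, 12, 13, 14, 5]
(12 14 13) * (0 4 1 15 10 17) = (0 4 1 15 10 17)(12 14 13) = [4, 15, 2, 3, 1, 5, 6, 7, 8, 9, 17, 11, 14, 12, 13, 10, 16, 0]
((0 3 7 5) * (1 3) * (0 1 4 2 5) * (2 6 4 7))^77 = ((0 7)(1 3 2 5)(4 6))^77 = (0 7)(1 3 2 5)(4 6)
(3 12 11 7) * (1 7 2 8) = (1 7 3 12 11 2 8) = [0, 7, 8, 12, 4, 5, 6, 3, 1, 9, 10, 2, 11]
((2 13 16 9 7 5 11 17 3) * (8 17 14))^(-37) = (2 14 9 3 11 16 17 5 13 8 7)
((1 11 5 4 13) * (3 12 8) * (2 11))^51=(1 5)(2 4)(11 13)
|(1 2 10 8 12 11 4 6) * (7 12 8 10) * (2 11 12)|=4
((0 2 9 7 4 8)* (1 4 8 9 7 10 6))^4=((0 2 7 8)(1 4 9 10 6))^4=(1 6 10 9 4)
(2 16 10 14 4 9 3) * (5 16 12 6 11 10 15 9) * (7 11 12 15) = [0, 1, 15, 2, 5, 16, 12, 11, 8, 3, 14, 10, 6, 13, 4, 9, 7] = (2 15 9 3)(4 5 16 7 11 10 14)(6 12)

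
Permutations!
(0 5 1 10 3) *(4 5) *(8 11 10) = (0 4 5 1 8 11 10 3) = [4, 8, 2, 0, 5, 1, 6, 7, 11, 9, 3, 10]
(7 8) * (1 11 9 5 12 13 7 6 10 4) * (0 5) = (0 5 12 13 7 8 6 10 4 1 11 9) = [5, 11, 2, 3, 1, 12, 10, 8, 6, 0, 4, 9, 13, 7]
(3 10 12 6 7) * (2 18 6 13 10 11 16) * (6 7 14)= (2 18 7 3 11 16)(6 14)(10 12 13)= [0, 1, 18, 11, 4, 5, 14, 3, 8, 9, 12, 16, 13, 10, 6, 15, 2, 17, 7]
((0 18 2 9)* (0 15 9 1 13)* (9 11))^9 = (0 13 1 2 18)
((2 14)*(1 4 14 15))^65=(15)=((1 4 14 2 15))^65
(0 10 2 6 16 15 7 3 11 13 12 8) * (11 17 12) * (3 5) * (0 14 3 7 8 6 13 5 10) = (2 13 11 5 7 10)(3 17 12 6 16 15 8 14) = [0, 1, 13, 17, 4, 7, 16, 10, 14, 9, 2, 5, 6, 11, 3, 8, 15, 12]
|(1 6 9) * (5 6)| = 4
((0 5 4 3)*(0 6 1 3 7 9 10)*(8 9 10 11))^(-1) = ((0 5 4 7 10)(1 3 6)(8 9 11))^(-1) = (0 10 7 4 5)(1 6 3)(8 11 9)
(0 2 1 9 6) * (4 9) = (0 2 1 4 9 6) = [2, 4, 1, 3, 9, 5, 0, 7, 8, 6]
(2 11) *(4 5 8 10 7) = [0, 1, 11, 3, 5, 8, 6, 4, 10, 9, 7, 2] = (2 11)(4 5 8 10 7)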